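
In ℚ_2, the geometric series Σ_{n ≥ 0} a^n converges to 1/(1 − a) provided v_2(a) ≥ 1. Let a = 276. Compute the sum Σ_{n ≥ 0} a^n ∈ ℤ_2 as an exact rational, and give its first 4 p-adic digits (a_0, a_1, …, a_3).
Σ a^n = 1/(1 − a) = -1/275;  first 4 digits = (1, 0, 1, 0)

v_2(a) = 2 ≥ 1, so the series converges in ℤ_2 to 1/(1 − a) = 1/(1 − 276) = -1/275. Expand this rational in ℤ_2: compute digits iteratively via d_i = x_i mod 2, x_{i+1} = (x_i − d_i)/2. The first 4 digits are (1, 0, 1, 0).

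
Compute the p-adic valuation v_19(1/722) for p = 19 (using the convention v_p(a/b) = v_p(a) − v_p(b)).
v_19(1/722) = -2

Factor powers of 19 from the numerator and denominator of the reduced fraction: 1 = 19^0 · 1 and 722 = 19^2 · 2. Apply v_p(a/b) = v_p(a) − v_p(b): v_19(1/722) = 0 − 2 = -2.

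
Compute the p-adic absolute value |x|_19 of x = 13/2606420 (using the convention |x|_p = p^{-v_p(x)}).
|13/2606420|_19 = 130321

Step 1 — compute v_19(x) by factoring powers of 19 out of the numerator and denominator: v_19(13/2606420) = -4. Step 2 — apply |x|_p = p^{-v_p(x)} = 19^{4} = 130321.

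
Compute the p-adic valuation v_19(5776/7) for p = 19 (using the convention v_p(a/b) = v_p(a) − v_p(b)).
v_19(5776/7) = 2

Factor powers of 19 from the numerator and denominator of the reduced fraction: 5776 = 19^2 · 16 and 7 = 19^0 · 7. Apply v_p(a/b) = v_p(a) − v_p(b): v_19(5776/7) = 2 − 0 = 2.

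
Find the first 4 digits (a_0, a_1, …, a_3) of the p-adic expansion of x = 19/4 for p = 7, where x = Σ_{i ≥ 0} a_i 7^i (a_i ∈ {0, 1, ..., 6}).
(a_0, …, a_3) = (3, 2, 5, 1)

v_7(19/4) = 0 (numerator and denominator both coprime to 7), so x ∈ ℤ_7^×. Compute digits iteratively via a_i = x_i mod 7, x_{i+1} = (x_i − a_i)/7, with x_0 = x:
  x_0 = 19/4;  a_0 = 3;  x_1 = (x_0 − 3)/7 = 1/4
  x_1 = 1/4;  a_1 = 2;  x_2 = (x_1 − 2)/7 = -1/4
  x_2 = -1/4;  a_2 = 5;  x_3 = (x_2 − 5)/7 = -3/4
  x_3 = -3/4;  a_3 = 1;  x_4 = (x_3 − 1)/7 = -1/4
Digits: (3, 2, 5, 1).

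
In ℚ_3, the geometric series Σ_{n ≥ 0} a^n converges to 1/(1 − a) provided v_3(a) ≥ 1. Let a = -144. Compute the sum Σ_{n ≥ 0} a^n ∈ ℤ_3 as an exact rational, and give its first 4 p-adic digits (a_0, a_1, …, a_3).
Σ a^n = 1/(1 − a) = 1/145;  first 4 digits = (1, 0, 2, 0)

v_3(a) = 2 ≥ 1, so the series converges in ℤ_3 to 1/(1 − a) = 1/(1 − (-144)) = 1/145. Expand this rational in ℤ_3: compute digits iteratively via d_i = x_i mod 3, x_{i+1} = (x_i − d_i)/3. The first 4 digits are (1, 0, 2, 0).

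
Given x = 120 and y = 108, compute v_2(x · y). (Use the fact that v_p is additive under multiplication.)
v_2(12960) = 5

v_p(x) = 3 (factor: 120 = 2^3 · 15); v_p(y) = 2 (factor: 108 = 2^2 · 27). Additivity: v_p(xy) = v_p(x) + v_p(y) = 3 + 2 = 5. (Direct check: xy = 12960 = 2^5 · (405).)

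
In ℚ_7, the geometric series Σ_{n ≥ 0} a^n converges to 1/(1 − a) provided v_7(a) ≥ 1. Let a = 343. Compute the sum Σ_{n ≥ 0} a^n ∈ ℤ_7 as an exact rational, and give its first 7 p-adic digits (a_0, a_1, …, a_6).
Σ a^n = 1/(1 − a) = -1/342;  first 7 digits = (1, 0, 0, 1, 0, 0, 1)

v_7(a) = 3 ≥ 1, so the series converges in ℤ_7 to 1/(1 − a) = 1/(1 − 343) = -1/342. Expand this rational in ℤ_7: compute digits iteratively via d_i = x_i mod 7, x_{i+1} = (x_i − d_i)/7. The first 7 digits are (1, 0, 0, 1, 0, 0, 1).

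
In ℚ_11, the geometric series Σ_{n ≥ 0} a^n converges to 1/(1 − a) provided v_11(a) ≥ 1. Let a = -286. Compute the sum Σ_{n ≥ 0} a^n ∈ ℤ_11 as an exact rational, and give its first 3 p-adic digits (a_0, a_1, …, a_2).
Σ a^n = 1/(1 − a) = 1/287;  first 3 digits = (1, 7, 2)

v_11(a) = 1 ≥ 1, so the series converges in ℤ_11 to 1/(1 − a) = 1/(1 − (-286)) = 1/287. Expand this rational in ℤ_11: compute digits iteratively via d_i = x_i mod 11, x_{i+1} = (x_i − d_i)/11. The first 3 digits are (1, 7, 2).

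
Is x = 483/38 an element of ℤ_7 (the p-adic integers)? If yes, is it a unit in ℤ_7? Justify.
x ∈ ℤ_7 but not a unit; v_7(x) = 1 > 0

ℤ_7 = {x ∈ ℚ_7 : v_7(x) ≥ 0} and ℤ_7^× = {x ∈ ℤ_7 : v_7(x) = 0}. Here v_7(483/38) = v_7(num) − v_7(den) = 1; compare against these criteria.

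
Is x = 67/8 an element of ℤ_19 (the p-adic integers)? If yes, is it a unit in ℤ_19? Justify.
x ∈ ℤ_19^× (unit); v_19(x) = 0

ℤ_19 = {x ∈ ℚ_19 : v_19(x) ≥ 0} and ℤ_19^× = {x ∈ ℤ_19 : v_19(x) = 0}. Here v_19(67/8) = v_19(num) − v_19(den) = 0; compare against these criteria.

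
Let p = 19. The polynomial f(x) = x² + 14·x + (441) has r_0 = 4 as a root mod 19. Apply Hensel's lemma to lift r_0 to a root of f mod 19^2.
r_1 = 194 (mod 361)

Hensel: r_{i+1} = r_i − f(r_i)·(f′(r_i))^{-1} mod 19^{i+2}, f′(x) = 2x + 14. Iterate:
  r_0 = 4 (mod 19)
  r_1 = 194 (mod 361)
Final: r = 194 satisfies f(r) ≡ 0 mod 19^2.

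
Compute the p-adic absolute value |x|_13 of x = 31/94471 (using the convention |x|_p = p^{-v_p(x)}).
|31/94471|_13 = 2197

Step 1 — compute v_13(x) by factoring powers of 13 out of the numerator and denominator: v_13(31/94471) = -3. Step 2 — apply |x|_p = p^{-v_p(x)} = 13^{3} = 2197.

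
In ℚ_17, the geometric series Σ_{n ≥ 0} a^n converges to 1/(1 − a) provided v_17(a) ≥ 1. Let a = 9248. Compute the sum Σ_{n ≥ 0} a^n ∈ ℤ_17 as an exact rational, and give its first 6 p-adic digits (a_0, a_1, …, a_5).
Σ a^n = 1/(1 − a) = -1/9247;  first 6 digits = (1, 0, 15, 1, 4, 9)

v_17(a) = 2 ≥ 1, so the series converges in ℤ_17 to 1/(1 − a) = 1/(1 − 9248) = -1/9247. Expand this rational in ℤ_17: compute digits iteratively via d_i = x_i mod 17, x_{i+1} = (x_i − d_i)/17. The first 6 digits are (1, 0, 15, 1, 4, 9).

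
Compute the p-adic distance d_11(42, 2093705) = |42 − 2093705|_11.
d_11(42, 2093705) = 1/161051

Step 1 — x − y = 42 − 2093705 = -2093663. Step 2 — v_11(-2093663) = 5 (factor: -2093663 = −(11^5 · 13); the sign does not affect v_p). Step 3 — |x − y|_11 = 11^{-5} = 1/161051.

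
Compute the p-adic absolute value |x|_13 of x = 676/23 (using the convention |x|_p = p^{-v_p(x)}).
|676/23|_13 = 1/169

Step 1 — compute v_13(x) by factoring powers of 13 out of the numerator and denominator: v_13(676/23) = 2. Step 2 — apply |x|_p = p^{-v_p(x)} = 13^{-2} = 1/169.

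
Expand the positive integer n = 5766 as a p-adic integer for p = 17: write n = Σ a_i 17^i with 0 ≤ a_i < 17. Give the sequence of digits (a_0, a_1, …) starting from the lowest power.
(a_0, a_1, …) = (3, 16, 2, 1)

Repeated division by 17 gives the digits low-to-high: 5766 = 3 + 16·17^1 + 2·17^2 + 1·17^3. Digit sequence: (3, 16, 2, 1).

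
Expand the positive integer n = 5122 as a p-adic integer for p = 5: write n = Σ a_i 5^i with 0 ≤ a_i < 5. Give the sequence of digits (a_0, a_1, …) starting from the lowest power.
(a_0, a_1, …) = (2, 4, 4, 0, 3, 1)

Repeated division by 5 gives the digits low-to-high: 5122 = 2 + 4·5^1 + 4·5^2 + 3·5^4 + 1·5^5. Digit sequence: (2, 4, 4, 0, 3, 1).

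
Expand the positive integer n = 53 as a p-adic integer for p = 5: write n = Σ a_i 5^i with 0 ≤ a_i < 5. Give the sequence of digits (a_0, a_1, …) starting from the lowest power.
(a_0, a_1, …) = (3, 0, 2)

Repeated division by 5 gives the digits low-to-high: 53 = 3 + 2·5^2. Digit sequence: (3, 0, 2).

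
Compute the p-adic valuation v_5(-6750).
v_5(-6750) = 3

v_5(n) is the largest exponent k such that 5^k divides n. Factor out: -6750 = -5^3 · 54. (Sign doesn't affect v_p.) So v_5(-6750) = 3.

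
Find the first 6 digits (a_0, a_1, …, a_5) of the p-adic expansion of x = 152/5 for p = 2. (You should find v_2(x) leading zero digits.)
(a_0, …, a_5) = (0, 0, 0, 1, 1, 1)

v_2(152/5) = 3, so a_0 = ... = a_2 = 0. Factor out: x = 2^3 · u with u = 19/5 a unit in ℤ_2. Expand u iteratively via a_{v+i} = u_i mod 2, u_{i+1} = (u_i − a_{v+i})/2:
  u_0 = 19/5;  a_3 = 1;  u_1 = (u_0 − 1)/2 = 7/5
  u_1 = 7/5;  a_4 = 1;  u_2 = (u_1 − 1)/2 = 1/5
  u_2 = 1/5;  a_5 = 1;  u_3 = (u_2 − 1)/2 = -2/5
Digits: (0, 0, 0, 1, 1, 1).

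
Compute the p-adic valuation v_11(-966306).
v_11(-966306) = 5

v_11(n) is the largest exponent k such that 11^k divides n. Factor out: -966306 = -11^5 · 6. (Sign doesn't affect v_p.) So v_11(-966306) = 5.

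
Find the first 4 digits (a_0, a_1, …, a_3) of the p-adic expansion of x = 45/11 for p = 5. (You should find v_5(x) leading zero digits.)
(a_0, …, a_3) = (0, 4, 3, 2)

v_5(45/11) = 1, so a_0 = ... = a_0 = 0. Factor out: x = 5^1 · u with u = 9/11 a unit in ℤ_5. Expand u iteratively via a_{v+i} = u_i mod 5, u_{i+1} = (u_i − a_{v+i})/5:
  u_0 = 9/11;  a_1 = 4;  u_1 = (u_0 − 4)/5 = -7/11
  u_1 = -7/11;  a_2 = 3;  u_2 = (u_1 − 3)/5 = -8/11
  u_2 = -8/11;  a_3 = 2;  u_3 = (u_2 − 2)/5 = -6/11
Digits: (0, 4, 3, 2).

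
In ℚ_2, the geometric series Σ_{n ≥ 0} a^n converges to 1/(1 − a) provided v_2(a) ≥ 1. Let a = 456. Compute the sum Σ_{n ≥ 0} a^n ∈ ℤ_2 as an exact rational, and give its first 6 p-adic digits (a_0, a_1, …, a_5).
Σ a^n = 1/(1 − a) = -1/455;  first 6 digits = (1, 0, 0, 1, 0, 0)

v_2(a) = 3 ≥ 1, so the series converges in ℤ_2 to 1/(1 − a) = 1/(1 − 456) = -1/455. Expand this rational in ℤ_2: compute digits iteratively via d_i = x_i mod 2, x_{i+1} = (x_i − d_i)/2. The first 6 digits are (1, 0, 0, 1, 0, 0).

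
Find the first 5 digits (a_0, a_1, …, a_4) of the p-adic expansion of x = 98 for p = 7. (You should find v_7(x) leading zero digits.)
(a_0, …, a_4) = (0, 0, 2, 0, 0)

v_7(98) = 2, so a_0 = ... = a_1 = 0. Factor out: x = 7^2 · u with u = 2 a unit in ℤ_7. Expand u iteratively via a_{v+i} = u_i mod 7, u_{i+1} = (u_i − a_{v+i})/7:
  u_0 = 2;  a_2 = 2;  u_1 = (u_0 − 2)/7 = 0
  u_1 = 0;  a_3 = 0;  u_2 = (u_1 − 0)/7 = 0
  u_2 = 0;  a_4 = 0;  u_3 = (u_2 − 0)/7 = 0
Digits: (0, 0, 2, 0, 0).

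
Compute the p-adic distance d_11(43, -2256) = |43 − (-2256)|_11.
d_11(43, -2256) = 1/121

Step 1 — x − y = 43 − (-2256) = 2299. Step 2 — v_11(2299) = 2 (factor: 2299 = (11^2 · 19); the sign does not affect v_p). Step 3 — |x − y|_11 = 11^{-2} = 1/121.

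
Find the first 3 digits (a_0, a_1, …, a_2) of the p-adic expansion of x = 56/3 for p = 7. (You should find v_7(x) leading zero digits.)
(a_0, …, a_2) = (0, 5, 2)

v_7(56/3) = 1, so a_0 = ... = a_0 = 0. Factor out: x = 7^1 · u with u = 8/3 a unit in ℤ_7. Expand u iteratively via a_{v+i} = u_i mod 7, u_{i+1} = (u_i − a_{v+i})/7:
  u_0 = 8/3;  a_1 = 5;  u_1 = (u_0 − 5)/7 = -1/3
  u_1 = -1/3;  a_2 = 2;  u_2 = (u_1 − 2)/7 = -1/3
Digits: (0, 5, 2).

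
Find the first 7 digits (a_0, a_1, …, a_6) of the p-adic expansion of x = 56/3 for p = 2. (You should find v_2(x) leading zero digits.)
(a_0, …, a_6) = (0, 0, 0, 1, 0, 1, 1)

v_2(56/3) = 3, so a_0 = ... = a_2 = 0. Factor out: x = 2^3 · u with u = 7/3 a unit in ℤ_2. Expand u iteratively via a_{v+i} = u_i mod 2, u_{i+1} = (u_i − a_{v+i})/2:
  u_0 = 7/3;  a_3 = 1;  u_1 = (u_0 − 1)/2 = 2/3
  u_1 = 2/3;  a_4 = 0;  u_2 = (u_1 − 0)/2 = 1/3
  u_2 = 1/3;  a_5 = 1;  u_3 = (u_2 − 1)/2 = -1/3
  u_3 = -1/3;  a_6 = 1;  u_4 = (u_3 − 1)/2 = -2/3
Digits: (0, 0, 0, 1, 0, 1, 1).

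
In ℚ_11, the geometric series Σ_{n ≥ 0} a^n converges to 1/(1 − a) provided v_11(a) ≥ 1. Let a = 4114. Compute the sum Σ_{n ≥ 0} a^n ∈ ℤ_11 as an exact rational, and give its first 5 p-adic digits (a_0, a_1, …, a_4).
Σ a^n = 1/(1 − a) = -1/4113;  first 5 digits = (1, 0, 1, 3, 1)

v_11(a) = 2 ≥ 1, so the series converges in ℤ_11 to 1/(1 − a) = 1/(1 − 4114) = -1/4113. Expand this rational in ℤ_11: compute digits iteratively via d_i = x_i mod 11, x_{i+1} = (x_i − d_i)/11. The first 5 digits are (1, 0, 1, 3, 1).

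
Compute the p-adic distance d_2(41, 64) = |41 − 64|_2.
d_2(41, 64) = 1

Step 1 — x − y = 41 − 64 = -23. Step 2 — v_2(-23) = 0 (factor: -23 = −(2^0 · 23); the sign does not affect v_p). Step 3 — |x − y|_2 = 2^{0} = 1.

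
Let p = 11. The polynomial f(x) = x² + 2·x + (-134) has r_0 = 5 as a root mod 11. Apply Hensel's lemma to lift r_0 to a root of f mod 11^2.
r_1 = 104 (mod 121)

Hensel: r_{i+1} = r_i − f(r_i)·(f′(r_i))^{-1} mod 11^{i+2}, f′(x) = 2x + 2. Iterate:
  r_0 = 5 (mod 11)
  r_1 = 104 (mod 121)
Final: r = 104 satisfies f(r) ≡ 0 mod 11^2.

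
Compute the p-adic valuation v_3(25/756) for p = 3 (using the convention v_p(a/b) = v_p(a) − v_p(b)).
v_3(25/756) = -3

Factor powers of 3 from the numerator and denominator of the reduced fraction: 25 = 3^0 · 25 and 756 = 3^3 · 28. Apply v_p(a/b) = v_p(a) − v_p(b): v_3(25/756) = 0 − 3 = -3.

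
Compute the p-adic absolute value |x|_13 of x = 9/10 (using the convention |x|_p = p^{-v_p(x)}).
|9/10|_13 = 1

Step 1 — compute v_13(x) by factoring powers of 13 out of the numerator and denominator: v_13(9/10) = 0. Step 2 — apply |x|_p = p^{-v_p(x)} = 13^{0} = 1.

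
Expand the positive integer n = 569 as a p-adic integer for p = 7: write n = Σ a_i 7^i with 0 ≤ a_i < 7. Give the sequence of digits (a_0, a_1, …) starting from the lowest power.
(a_0, a_1, …) = (2, 4, 4, 1)

Repeated division by 7 gives the digits low-to-high: 569 = 2 + 4·7^1 + 4·7^2 + 1·7^3. Digit sequence: (2, 4, 4, 1).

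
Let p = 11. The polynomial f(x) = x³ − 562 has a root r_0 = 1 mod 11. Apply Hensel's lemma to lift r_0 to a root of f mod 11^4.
r_3 = 5149 (mod 14641)

Hensel: r_{i+1} = r_i − f(r_i)/f′(r_i) mod 11^{i+2}, where f′(x) = 3x². Iterate:
  r_0 = 1 (mod 11)
  r_1 = 67 (mod 121)
  r_2 = 1156 (mod 1331)
  r_3 = 5149 (mod 14641)
Final: r = 5149 with f(r) ≡ 0 mod 11^4.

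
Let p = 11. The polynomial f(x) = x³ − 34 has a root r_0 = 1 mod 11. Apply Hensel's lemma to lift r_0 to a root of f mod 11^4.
r_3 = 11870 (mod 14641)

Hensel: r_{i+1} = r_i − f(r_i)/f′(r_i) mod 11^{i+2}, where f′(x) = 3x². Iterate:
  r_0 = 1 (mod 11)
  r_1 = 12 (mod 121)
  r_2 = 1222 (mod 1331)
  r_3 = 11870 (mod 14641)
Final: r = 11870 with f(r) ≡ 0 mod 11^4.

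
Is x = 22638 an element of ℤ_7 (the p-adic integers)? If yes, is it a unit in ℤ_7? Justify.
x ∈ ℤ_7 but not a unit; v_7(x) = 3 > 0

ℤ_7 = {x ∈ ℚ_7 : v_7(x) ≥ 0} and ℤ_7^× = {x ∈ ℤ_7 : v_7(x) = 0}. Here v_7(22638) = v_7(num) − v_7(den) = 3; compare against these criteria.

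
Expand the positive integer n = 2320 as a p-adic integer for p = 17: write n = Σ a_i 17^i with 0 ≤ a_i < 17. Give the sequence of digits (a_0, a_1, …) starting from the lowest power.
(a_0, a_1, …) = (8, 0, 8)

Repeated division by 17 gives the digits low-to-high: 2320 = 8 + 8·17^2. Digit sequence: (8, 0, 8).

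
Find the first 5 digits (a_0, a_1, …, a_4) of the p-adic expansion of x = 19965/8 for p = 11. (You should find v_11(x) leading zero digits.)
(a_0, …, a_4) = (0, 0, 0, 6, 1)

v_11(19965/8) = 3, so a_0 = ... = a_2 = 0. Factor out: x = 11^3 · u with u = 15/8 a unit in ℤ_11. Expand u iteratively via a_{v+i} = u_i mod 11, u_{i+1} = (u_i − a_{v+i})/11:
  u_0 = 15/8;  a_3 = 6;  u_1 = (u_0 − 6)/11 = -3/8
  u_1 = -3/8;  a_4 = 1;  u_2 = (u_1 − 1)/11 = -1/8
Digits: (0, 0, 0, 6, 1).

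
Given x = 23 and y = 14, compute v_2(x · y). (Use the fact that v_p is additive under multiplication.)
v_2(322) = 1

v_p(x) = 0 (factor: 23 = 2^0 · 23); v_p(y) = 1 (factor: 14 = 2^1 · 7). Additivity: v_p(xy) = v_p(x) + v_p(y) = 0 + 1 = 1. (Direct check: xy = 322 = 2^1 · (161).)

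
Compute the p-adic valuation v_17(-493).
v_17(-493) = 1

v_17(n) is the largest exponent k such that 17^k divides n. Factor out: -493 = -17^1 · 29. (Sign doesn't affect v_p.) So v_17(-493) = 1.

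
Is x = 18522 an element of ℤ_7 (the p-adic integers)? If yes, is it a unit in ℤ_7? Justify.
x ∈ ℤ_7 but not a unit; v_7(x) = 3 > 0

ℤ_7 = {x ∈ ℚ_7 : v_7(x) ≥ 0} and ℤ_7^× = {x ∈ ℤ_7 : v_7(x) = 0}. Here v_7(18522) = v_7(num) − v_7(den) = 3; compare against these criteria.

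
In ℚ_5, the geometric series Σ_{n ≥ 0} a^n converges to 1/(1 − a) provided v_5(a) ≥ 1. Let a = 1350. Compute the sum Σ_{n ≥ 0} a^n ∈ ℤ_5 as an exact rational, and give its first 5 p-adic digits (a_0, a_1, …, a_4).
Σ a^n = 1/(1 − a) = -1/1349;  first 5 digits = (1, 0, 4, 0, 3)

v_5(a) = 2 ≥ 1, so the series converges in ℤ_5 to 1/(1 − a) = 1/(1 − 1350) = -1/1349. Expand this rational in ℤ_5: compute digits iteratively via d_i = x_i mod 5, x_{i+1} = (x_i − d_i)/5. The first 5 digits are (1, 0, 4, 0, 3).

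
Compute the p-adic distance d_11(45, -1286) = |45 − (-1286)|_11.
d_11(45, -1286) = 1/1331

Step 1 — x − y = 45 − (-1286) = 1331. Step 2 — v_11(1331) = 3 (factor: 1331 = (11^3 · 1); the sign does not affect v_p). Step 3 — |x − y|_11 = 11^{-3} = 1/1331.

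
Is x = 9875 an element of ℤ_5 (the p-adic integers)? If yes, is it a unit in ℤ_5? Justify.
x ∈ ℤ_5 but not a unit; v_5(x) = 3 > 0

ℤ_5 = {x ∈ ℚ_5 : v_5(x) ≥ 0} and ℤ_5^× = {x ∈ ℤ_5 : v_5(x) = 0}. Here v_5(9875) = v_5(num) − v_5(den) = 3; compare against these criteria.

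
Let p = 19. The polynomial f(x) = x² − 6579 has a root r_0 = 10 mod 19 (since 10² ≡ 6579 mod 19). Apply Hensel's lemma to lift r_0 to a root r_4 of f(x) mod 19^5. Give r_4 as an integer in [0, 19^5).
r_4 = 2345408 (mod 2476099)

Hensel's recurrence: r_{i+1} = r_i − f(r_i)·(f′(r_i))^{-1} mod 19^{i+2}, with f′(x) = 2x. Iterate:
  r_0 = 10 (mod 19)
  r_1 = 352 (mod 361)
  r_2 = 6489 (mod 6859)
  r_3 = 129951 (mod 130321)
  r_4 = 2345408 (mod 2476099)
Final: r_4 = 2345408, and one checks f(r_4) ≡ 0 mod 19^5.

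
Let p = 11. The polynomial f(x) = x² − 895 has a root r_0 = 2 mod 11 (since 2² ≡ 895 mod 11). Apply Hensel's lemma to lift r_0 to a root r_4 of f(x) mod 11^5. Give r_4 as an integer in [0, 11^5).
r_4 = 127305 (mod 161051)

Hensel's recurrence: r_{i+1} = r_i − f(r_i)·(f′(r_i))^{-1} mod 11^{i+2}, with f′(x) = 2x. Iterate:
  r_0 = 2 (mod 11)
  r_1 = 13 (mod 121)
  r_2 = 860 (mod 1331)
  r_3 = 10177 (mod 14641)
  r_4 = 127305 (mod 161051)
Final: r_4 = 127305, and one checks f(r_4) ≡ 0 mod 11^5.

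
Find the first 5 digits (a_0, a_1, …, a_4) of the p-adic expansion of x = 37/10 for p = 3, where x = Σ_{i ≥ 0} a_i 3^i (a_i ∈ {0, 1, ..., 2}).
(a_0, …, a_4) = (1, 0, 0, 1, 0)

v_3(37/10) = 0 (numerator and denominator both coprime to 3), so x ∈ ℤ_3^×. Compute digits iteratively via a_i = x_i mod 3, x_{i+1} = (x_i − a_i)/3, with x_0 = x:
  x_0 = 37/10;  a_0 = 1;  x_1 = (x_0 − 1)/3 = 9/10
  x_1 = 9/10;  a_1 = 0;  x_2 = (x_1 − 0)/3 = 3/10
  x_2 = 3/10;  a_2 = 0;  x_3 = (x_2 − 0)/3 = 1/10
  x_3 = 1/10;  a_3 = 1;  x_4 = (x_3 − 1)/3 = -3/10
  x_4 = -3/10;  a_4 = 0;  x_5 = (x_4 − 0)/3 = -1/10
Digits: (1, 0, 0, 1, 0).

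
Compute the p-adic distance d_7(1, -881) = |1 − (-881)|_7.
d_7(1, -881) = 1/49

Step 1 — x − y = 1 − (-881) = 882. Step 2 — v_7(882) = 2 (factor: 882 = (7^2 · 18); the sign does not affect v_p). Step 3 — |x − y|_7 = 7^{-2} = 1/49.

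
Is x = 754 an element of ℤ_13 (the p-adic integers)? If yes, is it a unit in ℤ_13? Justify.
x ∈ ℤ_13 but not a unit; v_13(x) = 1 > 0

ℤ_13 = {x ∈ ℚ_13 : v_13(x) ≥ 0} and ℤ_13^× = {x ∈ ℤ_13 : v_13(x) = 0}. Here v_13(754) = v_13(num) − v_13(den) = 1; compare against these criteria.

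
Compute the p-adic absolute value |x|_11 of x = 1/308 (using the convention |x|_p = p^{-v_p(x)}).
|1/308|_11 = 11

Step 1 — compute v_11(x) by factoring powers of 11 out of the numerator and denominator: v_11(1/308) = -1. Step 2 — apply |x|_p = p^{-v_p(x)} = 11^{1} = 11.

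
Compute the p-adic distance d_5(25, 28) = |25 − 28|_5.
d_5(25, 28) = 1

Step 1 — x − y = 25 − 28 = -3. Step 2 — v_5(-3) = 0 (factor: -3 = −(5^0 · 3); the sign does not affect v_p). Step 3 — |x − y|_5 = 5^{0} = 1.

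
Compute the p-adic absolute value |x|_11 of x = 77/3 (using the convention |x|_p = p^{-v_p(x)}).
|77/3|_11 = 1/11

Step 1 — compute v_11(x) by factoring powers of 11 out of the numerator and denominator: v_11(77/3) = 1. Step 2 — apply |x|_p = p^{-v_p(x)} = 11^{-1} = 1/11.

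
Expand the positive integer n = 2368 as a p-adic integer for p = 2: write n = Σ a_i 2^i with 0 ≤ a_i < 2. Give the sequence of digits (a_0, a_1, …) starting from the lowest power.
(a_0, a_1, …) = (0, 0, 0, 0, 0, 0, 1, 0, 1, 0, 0, 1)

Repeated division by 2 gives the digits low-to-high: 2368 = 1·2^6 + 1·2^8 + 1·2^11. Digit sequence: (0, 0, 0, 0, 0, 0, 1, 0, 1, 0, 0, 1).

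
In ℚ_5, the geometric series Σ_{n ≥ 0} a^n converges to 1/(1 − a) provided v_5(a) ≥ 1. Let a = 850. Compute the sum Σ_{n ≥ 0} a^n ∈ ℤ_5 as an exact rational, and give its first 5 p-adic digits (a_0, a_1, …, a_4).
Σ a^n = 1/(1 − a) = -1/849;  first 5 digits = (1, 0, 4, 1, 2)

v_5(a) = 2 ≥ 1, so the series converges in ℤ_5 to 1/(1 − a) = 1/(1 − 850) = -1/849. Expand this rational in ℤ_5: compute digits iteratively via d_i = x_i mod 5, x_{i+1} = (x_i − d_i)/5. The first 5 digits are (1, 0, 4, 1, 2).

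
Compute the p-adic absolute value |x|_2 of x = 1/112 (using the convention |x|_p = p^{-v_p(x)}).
|1/112|_2 = 16

Step 1 — compute v_2(x) by factoring powers of 2 out of the numerator and denominator: v_2(1/112) = -4. Step 2 — apply |x|_p = p^{-v_p(x)} = 2^{4} = 16.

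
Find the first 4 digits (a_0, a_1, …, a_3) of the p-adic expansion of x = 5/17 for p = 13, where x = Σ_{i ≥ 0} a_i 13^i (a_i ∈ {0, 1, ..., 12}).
(a_0, …, a_3) = (11, 3, 2, 9)

v_13(5/17) = 0 (numerator and denominator both coprime to 13), so x ∈ ℤ_13^×. Compute digits iteratively via a_i = x_i mod 13, x_{i+1} = (x_i − a_i)/13, with x_0 = x:
  x_0 = 5/17;  a_0 = 11;  x_1 = (x_0 − 11)/13 = -14/17
  x_1 = -14/17;  a_1 = 3;  x_2 = (x_1 − 3)/13 = -5/17
  x_2 = -5/17;  a_2 = 2;  x_3 = (x_2 − 2)/13 = -3/17
  x_3 = -3/17;  a_3 = 9;  x_4 = (x_3 − 9)/13 = -12/17
Digits: (11, 3, 2, 9).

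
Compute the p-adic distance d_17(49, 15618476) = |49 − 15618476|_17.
d_17(49, 15618476) = 1/1419857

Step 1 — x − y = 49 − 15618476 = -15618427. Step 2 — v_17(-15618427) = 5 (factor: -15618427 = −(17^5 · 11); the sign does not affect v_p). Step 3 — |x − y|_17 = 17^{-5} = 1/1419857.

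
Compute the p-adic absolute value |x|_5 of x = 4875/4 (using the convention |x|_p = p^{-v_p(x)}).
|4875/4|_5 = 1/125

Step 1 — compute v_5(x) by factoring powers of 5 out of the numerator and denominator: v_5(4875/4) = 3. Step 2 — apply |x|_p = p^{-v_p(x)} = 5^{-3} = 1/125.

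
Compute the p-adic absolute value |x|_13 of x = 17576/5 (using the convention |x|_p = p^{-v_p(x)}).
|17576/5|_13 = 1/2197

Step 1 — compute v_13(x) by factoring powers of 13 out of the numerator and denominator: v_13(17576/5) = 3. Step 2 — apply |x|_p = p^{-v_p(x)} = 13^{-3} = 1/2197.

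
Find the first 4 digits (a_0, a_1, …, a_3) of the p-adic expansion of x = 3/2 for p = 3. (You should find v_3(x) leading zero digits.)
(a_0, …, a_3) = (0, 2, 1, 1)

v_3(3/2) = 1, so a_0 = ... = a_0 = 0. Factor out: x = 3^1 · u with u = 1/2 a unit in ℤ_3. Expand u iteratively via a_{v+i} = u_i mod 3, u_{i+1} = (u_i − a_{v+i})/3:
  u_0 = 1/2;  a_1 = 2;  u_1 = (u_0 − 2)/3 = -1/2
  u_1 = -1/2;  a_2 = 1;  u_2 = (u_1 − 1)/3 = -1/2
  u_2 = -1/2;  a_3 = 1;  u_3 = (u_2 − 1)/3 = -1/2
Digits: (0, 2, 1, 1).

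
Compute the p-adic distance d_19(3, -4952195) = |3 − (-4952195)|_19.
d_19(3, -4952195) = 1/2476099

Step 1 — x − y = 3 − (-4952195) = 4952198. Step 2 — v_19(4952198) = 5 (factor: 4952198 = (19^5 · 2); the sign does not affect v_p). Step 3 — |x − y|_19 = 19^{-5} = 1/2476099.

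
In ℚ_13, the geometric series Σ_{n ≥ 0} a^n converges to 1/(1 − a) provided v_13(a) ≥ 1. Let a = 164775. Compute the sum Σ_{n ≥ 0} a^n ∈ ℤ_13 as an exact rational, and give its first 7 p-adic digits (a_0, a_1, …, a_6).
Σ a^n = 1/(1 − a) = -1/164774;  first 7 digits = (1, 0, 0, 10, 5, 0, 9)

v_13(a) = 3 ≥ 1, so the series converges in ℤ_13 to 1/(1 − a) = 1/(1 − 164775) = -1/164774. Expand this rational in ℤ_13: compute digits iteratively via d_i = x_i mod 13, x_{i+1} = (x_i − d_i)/13. The first 7 digits are (1, 0, 0, 10, 5, 0, 9).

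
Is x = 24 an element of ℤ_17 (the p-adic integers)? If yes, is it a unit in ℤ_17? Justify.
x ∈ ℤ_17^× (unit); v_17(x) = 0

ℤ_17 = {x ∈ ℚ_17 : v_17(x) ≥ 0} and ℤ_17^× = {x ∈ ℤ_17 : v_17(x) = 0}. Here v_17(24) = v_17(num) − v_17(den) = 0; compare against these criteria.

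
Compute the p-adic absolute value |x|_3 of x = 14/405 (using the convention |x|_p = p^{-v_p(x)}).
|14/405|_3 = 81

Step 1 — compute v_3(x) by factoring powers of 3 out of the numerator and denominator: v_3(14/405) = -4. Step 2 — apply |x|_p = p^{-v_p(x)} = 3^{4} = 81.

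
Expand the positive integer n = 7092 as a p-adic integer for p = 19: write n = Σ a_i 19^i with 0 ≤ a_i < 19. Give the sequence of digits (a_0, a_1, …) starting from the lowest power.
(a_0, a_1, …) = (5, 12, 0, 1)

Repeated division by 19 gives the digits low-to-high: 7092 = 5 + 12·19^1 + 1·19^3. Digit sequence: (5, 12, 0, 1).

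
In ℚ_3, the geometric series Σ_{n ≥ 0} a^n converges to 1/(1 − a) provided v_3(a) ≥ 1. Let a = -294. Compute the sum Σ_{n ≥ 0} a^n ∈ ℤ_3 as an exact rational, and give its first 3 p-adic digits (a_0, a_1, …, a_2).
Σ a^n = 1/(1 − a) = 1/295;  first 3 digits = (1, 1, 1)

v_3(a) = 1 ≥ 1, so the series converges in ℤ_3 to 1/(1 − a) = 1/(1 − (-294)) = 1/295. Expand this rational in ℤ_3: compute digits iteratively via d_i = x_i mod 3, x_{i+1} = (x_i − d_i)/3. The first 3 digits are (1, 1, 1).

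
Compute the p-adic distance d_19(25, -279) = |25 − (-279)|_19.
d_19(25, -279) = 1/19

Step 1 — x − y = 25 − (-279) = 304. Step 2 — v_19(304) = 1 (factor: 304 = (19^1 · 16); the sign does not affect v_p). Step 3 — |x − y|_19 = 19^{-1} = 1/19.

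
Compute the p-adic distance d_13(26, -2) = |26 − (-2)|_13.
d_13(26, -2) = 1

Step 1 — x − y = 26 − (-2) = 28. Step 2 — v_13(28) = 0 (factor: 28 = (13^0 · 28); the sign does not affect v_p). Step 3 — |x − y|_13 = 13^{0} = 1.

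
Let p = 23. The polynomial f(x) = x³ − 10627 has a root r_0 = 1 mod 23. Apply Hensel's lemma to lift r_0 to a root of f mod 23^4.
r_3 = 184461 (mod 279841)

Hensel: r_{i+1} = r_i − f(r_i)/f′(r_i) mod 23^{i+2}, where f′(x) = 3x². Iterate:
  r_0 = 1 (mod 23)
  r_1 = 369 (mod 529)
  r_2 = 1956 (mod 12167)
  r_3 = 184461 (mod 279841)
Final: r = 184461 with f(r) ≡ 0 mod 23^4.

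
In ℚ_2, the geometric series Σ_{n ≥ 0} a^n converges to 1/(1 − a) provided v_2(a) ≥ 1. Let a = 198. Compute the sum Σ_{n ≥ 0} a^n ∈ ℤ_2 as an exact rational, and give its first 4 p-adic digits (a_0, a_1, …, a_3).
Σ a^n = 1/(1 − a) = -1/197;  first 4 digits = (1, 1, 0, 0)

v_2(a) = 1 ≥ 1, so the series converges in ℤ_2 to 1/(1 − a) = 1/(1 − 198) = -1/197. Expand this rational in ℤ_2: compute digits iteratively via d_i = x_i mod 2, x_{i+1} = (x_i − d_i)/2. The first 4 digits are (1, 1, 0, 0).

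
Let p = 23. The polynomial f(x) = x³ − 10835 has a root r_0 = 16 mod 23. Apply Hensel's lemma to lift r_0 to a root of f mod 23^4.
r_3 = 186914 (mod 279841)

Hensel: r_{i+1} = r_i − f(r_i)/f′(r_i) mod 23^{i+2}, where f′(x) = 3x². Iterate:
  r_0 = 16 (mod 23)
  r_1 = 177 (mod 529)
  r_2 = 4409 (mod 12167)
  r_3 = 186914 (mod 279841)
Final: r = 186914 with f(r) ≡ 0 mod 23^4.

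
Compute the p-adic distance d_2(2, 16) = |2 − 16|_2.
d_2(2, 16) = 1/2

Step 1 — x − y = 2 − 16 = -14. Step 2 — v_2(-14) = 1 (factor: -14 = −(2^1 · 7); the sign does not affect v_p). Step 3 — |x − y|_2 = 2^{-1} = 1/2.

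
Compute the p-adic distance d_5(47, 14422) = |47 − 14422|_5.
d_5(47, 14422) = 1/625

Step 1 — x − y = 47 − 14422 = -14375. Step 2 — v_5(-14375) = 4 (factor: -14375 = −(5^4 · 23); the sign does not affect v_p). Step 3 — |x − y|_5 = 5^{-4} = 1/625.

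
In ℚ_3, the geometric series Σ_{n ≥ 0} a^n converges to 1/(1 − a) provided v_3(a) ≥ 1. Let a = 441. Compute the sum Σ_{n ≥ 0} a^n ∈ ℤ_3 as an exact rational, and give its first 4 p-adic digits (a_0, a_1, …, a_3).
Σ a^n = 1/(1 − a) = -1/440;  first 4 digits = (1, 0, 1, 1)

v_3(a) = 2 ≥ 1, so the series converges in ℤ_3 to 1/(1 − a) = 1/(1 − 441) = -1/440. Expand this rational in ℤ_3: compute digits iteratively via d_i = x_i mod 3, x_{i+1} = (x_i − d_i)/3. The first 4 digits are (1, 0, 1, 1).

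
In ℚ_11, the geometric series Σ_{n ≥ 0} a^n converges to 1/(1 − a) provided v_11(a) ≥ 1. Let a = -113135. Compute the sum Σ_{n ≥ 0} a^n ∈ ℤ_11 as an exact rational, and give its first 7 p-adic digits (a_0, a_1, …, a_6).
Σ a^n = 1/(1 − a) = 1/113136;  first 7 digits = (1, 0, 0, 3, 3, 10, 8)

v_11(a) = 3 ≥ 1, so the series converges in ℤ_11 to 1/(1 − a) = 1/(1 − (-113135)) = 1/113136. Expand this rational in ℤ_11: compute digits iteratively via d_i = x_i mod 11, x_{i+1} = (x_i − d_i)/11. The first 7 digits are (1, 0, 0, 3, 3, 10, 8).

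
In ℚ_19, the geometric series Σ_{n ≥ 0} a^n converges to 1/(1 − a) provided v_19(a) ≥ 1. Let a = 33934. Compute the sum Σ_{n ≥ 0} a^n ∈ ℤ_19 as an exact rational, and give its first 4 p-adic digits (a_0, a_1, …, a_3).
Σ a^n = 1/(1 − a) = -1/33933;  first 4 digits = (1, 0, 18, 4)

v_19(a) = 2 ≥ 1, so the series converges in ℤ_19 to 1/(1 − a) = 1/(1 − 33934) = -1/33933. Expand this rational in ℤ_19: compute digits iteratively via d_i = x_i mod 19, x_{i+1} = (x_i − d_i)/19. The first 4 digits are (1, 0, 18, 4).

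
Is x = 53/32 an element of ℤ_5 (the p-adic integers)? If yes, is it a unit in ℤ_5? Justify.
x ∈ ℤ_5^× (unit); v_5(x) = 0

ℤ_5 = {x ∈ ℚ_5 : v_5(x) ≥ 0} and ℤ_5^× = {x ∈ ℤ_5 : v_5(x) = 0}. Here v_5(53/32) = v_5(num) − v_5(den) = 0; compare against these criteria.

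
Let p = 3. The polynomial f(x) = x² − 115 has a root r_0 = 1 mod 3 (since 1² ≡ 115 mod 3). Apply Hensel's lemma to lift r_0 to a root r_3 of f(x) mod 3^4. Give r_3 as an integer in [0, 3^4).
r_3 = 67 (mod 81)

Hensel's recurrence: r_{i+1} = r_i − f(r_i)·(f′(r_i))^{-1} mod 3^{i+2}, with f′(x) = 2x. Iterate:
  r_0 = 1 (mod 3)
  r_1 = 4 (mod 9)
  r_2 = 13 (mod 27)
  r_3 = 67 (mod 81)
Final: r_3 = 67, and one checks f(r_3) ≡ 0 mod 3^4.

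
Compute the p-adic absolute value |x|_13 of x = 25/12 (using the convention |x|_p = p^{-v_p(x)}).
|25/12|_13 = 1

Step 1 — compute v_13(x) by factoring powers of 13 out of the numerator and denominator: v_13(25/12) = 0. Step 2 — apply |x|_p = p^{-v_p(x)} = 13^{0} = 1.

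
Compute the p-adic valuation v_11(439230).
v_11(439230) = 4

v_11(n) is the largest exponent k such that 11^k divides n. Factor out: 439230 = 11^4 · 30. (Sign doesn't affect v_p.) So v_11(439230) = 4.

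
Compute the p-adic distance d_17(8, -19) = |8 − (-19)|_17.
d_17(8, -19) = 1

Step 1 — x − y = 8 − (-19) = 27. Step 2 — v_17(27) = 0 (factor: 27 = (17^0 · 27); the sign does not affect v_p). Step 3 — |x − y|_17 = 17^{0} = 1.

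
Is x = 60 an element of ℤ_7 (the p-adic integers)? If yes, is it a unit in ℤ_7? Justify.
x ∈ ℤ_7^× (unit); v_7(x) = 0

ℤ_7 = {x ∈ ℚ_7 : v_7(x) ≥ 0} and ℤ_7^× = {x ∈ ℤ_7 : v_7(x) = 0}. Here v_7(60) = v_7(num) − v_7(den) = 0; compare against these criteria.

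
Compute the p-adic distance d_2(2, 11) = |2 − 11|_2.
d_2(2, 11) = 1

Step 1 — x − y = 2 − 11 = -9. Step 2 — v_2(-9) = 0 (factor: -9 = −(2^0 · 9); the sign does not affect v_p). Step 3 — |x − y|_2 = 2^{0} = 1.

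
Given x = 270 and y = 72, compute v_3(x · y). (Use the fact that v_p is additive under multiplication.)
v_3(19440) = 5

v_p(x) = 3 (factor: 270 = 3^3 · 10); v_p(y) = 2 (factor: 72 = 3^2 · 8). Additivity: v_p(xy) = v_p(x) + v_p(y) = 3 + 2 = 5. (Direct check: xy = 19440 = 3^5 · (80).)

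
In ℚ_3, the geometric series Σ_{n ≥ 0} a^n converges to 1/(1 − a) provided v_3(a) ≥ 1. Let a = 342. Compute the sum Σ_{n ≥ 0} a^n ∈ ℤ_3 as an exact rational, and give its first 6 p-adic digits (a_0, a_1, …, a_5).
Σ a^n = 1/(1 − a) = -1/341;  first 6 digits = (1, 0, 2, 0, 2, 2)

v_3(a) = 2 ≥ 1, so the series converges in ℤ_3 to 1/(1 − a) = 1/(1 − 342) = -1/341. Expand this rational in ℤ_3: compute digits iteratively via d_i = x_i mod 3, x_{i+1} = (x_i − d_i)/3. The first 6 digits are (1, 0, 2, 0, 2, 2).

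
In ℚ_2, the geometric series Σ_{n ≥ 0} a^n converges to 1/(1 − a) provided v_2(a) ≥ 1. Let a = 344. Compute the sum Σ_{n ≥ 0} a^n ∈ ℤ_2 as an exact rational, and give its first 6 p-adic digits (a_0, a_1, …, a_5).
Σ a^n = 1/(1 − a) = -1/343;  first 6 digits = (1, 0, 0, 1, 1, 0)

v_2(a) = 3 ≥ 1, so the series converges in ℤ_2 to 1/(1 − a) = 1/(1 − 344) = -1/343. Expand this rational in ℤ_2: compute digits iteratively via d_i = x_i mod 2, x_{i+1} = (x_i − d_i)/2. The first 6 digits are (1, 0, 0, 1, 1, 0).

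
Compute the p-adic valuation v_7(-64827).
v_7(-64827) = 4

v_7(n) is the largest exponent k such that 7^k divides n. Factor out: -64827 = -7^4 · 27. (Sign doesn't affect v_p.) So v_7(-64827) = 4.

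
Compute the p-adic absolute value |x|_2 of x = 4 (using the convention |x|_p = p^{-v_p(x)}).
|4|_2 = 1/4

Step 1 — compute v_2(x) by factoring powers of 2 out of the numerator and denominator: v_2(4) = 2. Step 2 — apply |x|_p = p^{-v_p(x)} = 2^{-2} = 1/4.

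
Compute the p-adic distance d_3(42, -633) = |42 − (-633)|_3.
d_3(42, -633) = 1/27

Step 1 — x − y = 42 − (-633) = 675. Step 2 — v_3(675) = 3 (factor: 675 = (3^3 · 25); the sign does not affect v_p). Step 3 — |x − y|_3 = 3^{-3} = 1/27.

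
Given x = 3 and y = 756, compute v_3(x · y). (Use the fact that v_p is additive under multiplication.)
v_3(2268) = 4

v_p(x) = 1 (factor: 3 = 3^1 · 1); v_p(y) = 3 (factor: 756 = 3^3 · 28). Additivity: v_p(xy) = v_p(x) + v_p(y) = 1 + 3 = 4. (Direct check: xy = 2268 = 3^4 · (28).)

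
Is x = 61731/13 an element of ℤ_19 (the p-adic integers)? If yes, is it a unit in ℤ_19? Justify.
x ∈ ℤ_19 but not a unit; v_19(x) = 3 > 0

ℤ_19 = {x ∈ ℚ_19 : v_19(x) ≥ 0} and ℤ_19^× = {x ∈ ℤ_19 : v_19(x) = 0}. Here v_19(61731/13) = v_19(num) − v_19(den) = 3; compare against these criteria.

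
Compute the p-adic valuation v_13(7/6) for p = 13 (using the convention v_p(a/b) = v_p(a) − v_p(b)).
v_13(7/6) = 0

Factor powers of 13 from the numerator and denominator of the reduced fraction: 7 = 13^0 · 7 and 6 = 13^0 · 6. Apply v_p(a/b) = v_p(a) − v_p(b): v_13(7/6) = 0 − 0 = 0.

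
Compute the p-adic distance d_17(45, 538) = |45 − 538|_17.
d_17(45, 538) = 1/17

Step 1 — x − y = 45 − 538 = -493. Step 2 — v_17(-493) = 1 (factor: -493 = −(17^1 · 29); the sign does not affect v_p). Step 3 — |x − y|_17 = 17^{-1} = 1/17.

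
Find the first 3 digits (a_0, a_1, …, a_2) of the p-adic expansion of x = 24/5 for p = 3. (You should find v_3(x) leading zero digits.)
(a_0, …, a_2) = (0, 1, 2)

v_3(24/5) = 1, so a_0 = ... = a_0 = 0. Factor out: x = 3^1 · u with u = 8/5 a unit in ℤ_3. Expand u iteratively via a_{v+i} = u_i mod 3, u_{i+1} = (u_i − a_{v+i})/3:
  u_0 = 8/5;  a_1 = 1;  u_1 = (u_0 − 1)/3 = 1/5
  u_1 = 1/5;  a_2 = 2;  u_2 = (u_1 − 2)/3 = -3/5
Digits: (0, 1, 2).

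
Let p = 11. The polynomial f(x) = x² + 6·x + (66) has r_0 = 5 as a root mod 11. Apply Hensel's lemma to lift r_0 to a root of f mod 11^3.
r_2 = 247 (mod 1331)

Hensel: r_{i+1} = r_i − f(r_i)·(f′(r_i))^{-1} mod 11^{i+2}, f′(x) = 2x + 6. Iterate:
  r_0 = 5 (mod 11)
  r_1 = 5 (mod 121)
  r_2 = 247 (mod 1331)
Final: r = 247 satisfies f(r) ≡ 0 mod 11^3.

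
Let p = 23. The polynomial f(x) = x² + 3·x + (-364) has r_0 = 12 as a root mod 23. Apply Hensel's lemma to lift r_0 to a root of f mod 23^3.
r_2 = 5348 (mod 12167)

Hensel: r_{i+1} = r_i − f(r_i)·(f′(r_i))^{-1} mod 23^{i+2}, f′(x) = 2x + 3. Iterate:
  r_0 = 12 (mod 23)
  r_1 = 58 (mod 529)
  r_2 = 5348 (mod 12167)
Final: r = 5348 satisfies f(r) ≡ 0 mod 23^3.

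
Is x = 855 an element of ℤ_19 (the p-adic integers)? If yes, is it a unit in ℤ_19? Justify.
x ∈ ℤ_19 but not a unit; v_19(x) = 1 > 0

ℤ_19 = {x ∈ ℚ_19 : v_19(x) ≥ 0} and ℤ_19^× = {x ∈ ℤ_19 : v_19(x) = 0}. Here v_19(855) = v_19(num) − v_19(den) = 1; compare against these criteria.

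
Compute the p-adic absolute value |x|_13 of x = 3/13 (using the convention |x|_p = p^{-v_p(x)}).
|3/13|_13 = 13

Step 1 — compute v_13(x) by factoring powers of 13 out of the numerator and denominator: v_13(3/13) = -1. Step 2 — apply |x|_p = p^{-v_p(x)} = 13^{1} = 13.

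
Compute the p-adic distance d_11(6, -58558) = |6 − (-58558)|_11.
d_11(6, -58558) = 1/14641

Step 1 — x − y = 6 − (-58558) = 58564. Step 2 — v_11(58564) = 4 (factor: 58564 = (11^4 · 4); the sign does not affect v_p). Step 3 — |x − y|_11 = 11^{-4} = 1/14641.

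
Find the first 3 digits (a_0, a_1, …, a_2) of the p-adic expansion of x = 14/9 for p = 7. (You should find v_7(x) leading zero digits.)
(a_0, …, a_2) = (0, 1, 3)

v_7(14/9) = 1, so a_0 = ... = a_0 = 0. Factor out: x = 7^1 · u with u = 2/9 a unit in ℤ_7. Expand u iteratively via a_{v+i} = u_i mod 7, u_{i+1} = (u_i − a_{v+i})/7:
  u_0 = 2/9;  a_1 = 1;  u_1 = (u_0 − 1)/7 = -1/9
  u_1 = -1/9;  a_2 = 3;  u_2 = (u_1 − 3)/7 = -4/9
Digits: (0, 1, 3).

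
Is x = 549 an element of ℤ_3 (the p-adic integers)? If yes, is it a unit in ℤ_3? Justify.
x ∈ ℤ_3 but not a unit; v_3(x) = 2 > 0

ℤ_3 = {x ∈ ℚ_3 : v_3(x) ≥ 0} and ℤ_3^× = {x ∈ ℤ_3 : v_3(x) = 0}. Here v_3(549) = v_3(num) − v_3(den) = 2; compare against these criteria.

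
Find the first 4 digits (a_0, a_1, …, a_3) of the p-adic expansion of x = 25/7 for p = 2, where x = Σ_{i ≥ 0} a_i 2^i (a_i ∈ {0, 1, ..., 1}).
(a_0, …, a_3) = (1, 1, 1, 1)

v_2(25/7) = 0 (numerator and denominator both coprime to 2), so x ∈ ℤ_2^×. Compute digits iteratively via a_i = x_i mod 2, x_{i+1} = (x_i − a_i)/2, with x_0 = x:
  x_0 = 25/7;  a_0 = 1;  x_1 = (x_0 − 1)/2 = 9/7
  x_1 = 9/7;  a_1 = 1;  x_2 = (x_1 − 1)/2 = 1/7
  x_2 = 1/7;  a_2 = 1;  x_3 = (x_2 − 1)/2 = -3/7
  x_3 = -3/7;  a_3 = 1;  x_4 = (x_3 − 1)/2 = -5/7
Digits: (1, 1, 1, 1).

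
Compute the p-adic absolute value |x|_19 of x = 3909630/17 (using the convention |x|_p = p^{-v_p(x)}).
|3909630/17|_19 = 1/130321

Step 1 — compute v_19(x) by factoring powers of 19 out of the numerator and denominator: v_19(3909630/17) = 4. Step 2 — apply |x|_p = p^{-v_p(x)} = 19^{-4} = 1/130321.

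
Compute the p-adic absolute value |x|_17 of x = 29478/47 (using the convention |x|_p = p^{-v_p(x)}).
|29478/47|_17 = 1/4913

Step 1 — compute v_17(x) by factoring powers of 17 out of the numerator and denominator: v_17(29478/47) = 3. Step 2 — apply |x|_p = p^{-v_p(x)} = 17^{-3} = 1/4913.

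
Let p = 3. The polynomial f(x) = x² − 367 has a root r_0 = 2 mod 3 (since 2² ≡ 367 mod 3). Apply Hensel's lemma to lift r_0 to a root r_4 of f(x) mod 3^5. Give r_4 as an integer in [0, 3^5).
r_4 = 104 (mod 243)

Hensel's recurrence: r_{i+1} = r_i − f(r_i)·(f′(r_i))^{-1} mod 3^{i+2}, with f′(x) = 2x. Iterate:
  r_0 = 2 (mod 3)
  r_1 = 5 (mod 9)
  r_2 = 23 (mod 27)
  r_3 = 23 (mod 81)
  r_4 = 104 (mod 243)
Final: r_4 = 104, and one checks f(r_4) ≡ 0 mod 3^5.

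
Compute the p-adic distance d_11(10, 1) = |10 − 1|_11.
d_11(10, 1) = 1

Step 1 — x − y = 10 − 1 = 9. Step 2 — v_11(9) = 0 (factor: 9 = (11^0 · 9); the sign does not affect v_p). Step 3 — |x − y|_11 = 11^{0} = 1.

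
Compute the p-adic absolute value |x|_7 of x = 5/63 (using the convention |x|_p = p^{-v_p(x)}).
|5/63|_7 = 7

Step 1 — compute v_7(x) by factoring powers of 7 out of the numerator and denominator: v_7(5/63) = -1. Step 2 — apply |x|_p = p^{-v_p(x)} = 7^{1} = 7.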